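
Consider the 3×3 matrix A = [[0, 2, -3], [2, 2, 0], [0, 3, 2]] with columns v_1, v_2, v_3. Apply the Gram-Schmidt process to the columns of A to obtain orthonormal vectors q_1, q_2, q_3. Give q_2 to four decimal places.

q_2 = (0.5547, 0.0000, 0.8321)

q_1 = v_1/‖v_1‖ = (0, 2, 0)/2.0000 = (0.0000, 1.0000, 0.0000).
r_{12} = q_1·v_2 = 2.0000.
u_2 = v_2 − 2.0000·q_1 = (2.0000, 0.0000, 3.0000).
‖u_2‖ = 3.6056, so q_2 = (0.5547, 0.0000, 0.8321).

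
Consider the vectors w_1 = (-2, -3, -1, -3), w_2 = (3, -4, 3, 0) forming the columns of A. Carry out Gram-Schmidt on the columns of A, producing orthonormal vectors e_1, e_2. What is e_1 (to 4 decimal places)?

e_1 = (-0.4170, -0.6255, -0.2085, -0.6255)

w_1 = (-2, -3, -1, -3); ‖w_1‖ = 4.7958, so e_1 = (-0.4170, -0.6255, -0.2085, -0.6255).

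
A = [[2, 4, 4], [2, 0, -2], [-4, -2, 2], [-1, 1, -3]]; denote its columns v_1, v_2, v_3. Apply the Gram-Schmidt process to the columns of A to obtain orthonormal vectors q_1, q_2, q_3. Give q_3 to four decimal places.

v_1 = (2, 2, -4, -1); ‖v_1‖ = 5.0000, so q_1 = (0.4000, 0.4000, -0.8000, -0.2000).
q_1·v_2 = 0.4000·4 + 0.4000·0 + (-0.8000)·(-2) + (-0.2000)·1 = 3.0000.
u_2 = v_2 − 3.0000·q_1 = (2.8000, -1.2000, 0.4000, 1.6000).
‖u_2‖ = 3.4641, so q_2 = (0.8083, -0.3464, 0.1155, 0.4619).
q_1·v_3 = 0.4000·4 + 0.4000·(-2) + (-0.8000)·2 + (-0.2000)·(-3) = -0.2000; q_2·v_3 = 0.8083·4 + (-0.3464)·(-2) + 0.1155·2 + 0.4619·(-3) = 2.7713.
u_3 = v_3 + 0.2000·q_1 − 2.7713·q_2 = (1.8400, -0.9600, 1.5200, -4.3200).
‖u_3‖ = 5.0279, so q_3 = (0.3660, -0.1909, 0.3023, -0.8592).

q_3 = (0.3660, -0.1909, 0.3023, -0.8592)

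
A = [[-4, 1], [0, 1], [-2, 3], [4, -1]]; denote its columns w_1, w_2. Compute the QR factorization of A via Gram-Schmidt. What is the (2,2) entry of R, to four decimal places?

w_1 = (-4, 0, -2, 4); ‖w_1‖ = 6.0000, so e_1 = (-0.6667, 0.0000, -0.3333, 0.6667).
e_1·w_2 = (-0.6667)·1 + 0.0000·1 + (-0.3333)·3 + 0.6667·(-1) = -2.3333.
u_2 = w_2 + 2.3333·e_1 = (-0.5556, 1.0000, 2.2222, 0.5556).
r_{22} = ‖u_2‖ = 2.5604.

r_{22} = 2.5604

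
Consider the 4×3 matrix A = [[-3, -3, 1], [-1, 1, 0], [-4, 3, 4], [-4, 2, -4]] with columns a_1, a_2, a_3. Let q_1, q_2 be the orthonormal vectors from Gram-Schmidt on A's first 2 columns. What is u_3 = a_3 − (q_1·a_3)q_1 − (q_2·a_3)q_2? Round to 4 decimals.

u_3 = (0.8139, -0.0766, 3.7007, -4.2920)

q_1 = a_1/‖a_1‖ = (-3, -1, -4, -4)/6.4807 = (-0.4629, -0.1543, -0.6172, -0.6172).
r_{12} = q_1·a_2 = -1.8516.
u_2 = a_2 + 1.8516·q_1 = (-3.8571, 0.7143, 1.8571, 0.8571).
‖u_2‖ = 4.4240, so q_2 = (-0.8719, 0.1615, 0.4198, 0.1938).
r_{13} = q_1·a_3 = -0.4629; r_{23} = q_2·a_3 = 0.0323.
u_3 = a_3 + 0.4629·q_1 − 0.0323·q_2 = (0.8139, -0.0766, 3.7007, -4.2920).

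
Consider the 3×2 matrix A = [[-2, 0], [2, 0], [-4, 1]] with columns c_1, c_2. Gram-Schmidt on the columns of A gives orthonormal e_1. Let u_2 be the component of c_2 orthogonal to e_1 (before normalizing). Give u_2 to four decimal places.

u_2 = (-0.3333, 0.3333, 0.3333)

c_1 = (-2, 2, -4); ‖c_1‖ = 4.8990, so e_1 = (-0.4082, 0.4082, -0.8165).
e_1·c_2 = (-0.4082)·0 + 0.4082·0 + (-0.8165)·1 = -0.8165.
u_2 = c_2 + 0.8165·e_1 = (-0.3333, 0.3333, 0.3333).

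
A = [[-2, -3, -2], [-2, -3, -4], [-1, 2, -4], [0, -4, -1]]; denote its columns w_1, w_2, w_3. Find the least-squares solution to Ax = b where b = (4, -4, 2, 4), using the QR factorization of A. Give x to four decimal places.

x = (0.6200, -0.3955, -0.2266)

e_1 = w_1/‖w_1‖ = (-2, -2, -1, 0)/3.0000 = (-0.6667, -0.6667, -0.3333, 0.0000).
r_{12} = e_1·w_2 = 3.3333.
u_2 = w_2 − 3.3333·e_1 = (-0.7778, -0.7778, 3.1111, -4.0000).
‖u_2‖ = 5.1854, so e_2 = (-0.1500, -0.1500, 0.6000, -0.7714).
r_{13} = e_1·w_3 = 5.3333; r_{23} = e_2·w_3 = -0.7285.
u_3 = w_3 − 5.3333·e_1 + 0.7285·e_2 = (1.4463, -0.5537, -1.7851, -1.5620).
‖u_3‖ = 2.8328, so e_3 = (0.5105, -0.1955, -0.6302, -0.5514).
Qᵀb = (-0.6667, -1.8856, -0.6418).
Back-substitute: x_3 = -0.6418/2.8328 = -0.2266.
x_2 = (-1.8856 + 0.7285·(-0.2266))/5.1854 = -0.3955.
x_1 = (-0.6667 − 3.3333·(-0.3955) − 5.3333·(-0.2266))/3.0000 = 0.6200.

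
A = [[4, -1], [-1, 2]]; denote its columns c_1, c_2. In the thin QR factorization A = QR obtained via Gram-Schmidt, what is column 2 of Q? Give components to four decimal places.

c_1 = (4, -1); ‖c_1‖ = 4.1231, so q_1 = (0.9701, -0.2425).
q_1·c_2 = 0.9701·(-1) + (-0.2425)·2 = -1.4552.
u_2 = c_2 + 1.4552·q_1 = (0.4118, 1.6471).
‖u_2‖ = 1.6977, so q_2 = (0.2425, 0.9701).

q_2 = (0.2425, 0.9701)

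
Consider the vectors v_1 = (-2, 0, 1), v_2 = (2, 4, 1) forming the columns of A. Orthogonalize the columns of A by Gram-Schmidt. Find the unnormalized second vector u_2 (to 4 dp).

u_2 = (0.8000, 4.0000, 1.6000)

q_1 = v_1/‖v_1‖ = (-2, 0, 1)/2.2361 = (-0.8944, 0.0000, 0.4472).
r_{12} = q_1·v_2 = -1.3416.
u_2 = v_2 + 1.3416·q_1 = (0.8000, 4.0000, 1.6000).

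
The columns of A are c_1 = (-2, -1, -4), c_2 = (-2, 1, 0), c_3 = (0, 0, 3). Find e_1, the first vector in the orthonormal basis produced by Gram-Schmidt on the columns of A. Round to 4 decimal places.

e_1 = (-0.4364, -0.2182, -0.8729)

c_1 = (-2, -1, -4); ‖c_1‖ = 4.5826, so e_1 = (-0.4364, -0.2182, -0.8729).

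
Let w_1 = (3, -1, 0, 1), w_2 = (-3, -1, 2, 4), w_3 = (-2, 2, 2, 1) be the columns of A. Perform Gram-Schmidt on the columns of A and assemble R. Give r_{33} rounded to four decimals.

w_1 = (3, -1, 0, 1); ‖w_1‖ = 3.3166, so e_1 = (0.9045, -0.3015, 0.0000, 0.3015).
e_1·w_2 = 0.9045·(-3) + (-0.3015)·(-1) + 0.0000·2 + 0.3015·4 = -1.2060.
u_2 = w_2 + 1.2060·e_1 = (-1.9091, -1.3636, 2.0000, 4.3636).
‖u_2‖ = 5.3428, so e_2 = (-0.3573, -0.2552, 0.3743, 0.8167).
e_1·w_3 = 0.9045·(-2) + (-0.3015)·2 + 0.0000·2 + 0.3015·1 = -2.1106; e_2·w_3 = (-0.3573)·(-2) + (-0.2552)·2 + 0.3743·2 + 0.8167·1 = 1.7696.
u_3 = w_3 + 2.1106·e_1 − 1.7696·e_2 = (0.5414, 1.8153, 1.3376, 0.1911).
r_{33} = ‖u_3‖ = 2.3268.

r_{33} = 2.3268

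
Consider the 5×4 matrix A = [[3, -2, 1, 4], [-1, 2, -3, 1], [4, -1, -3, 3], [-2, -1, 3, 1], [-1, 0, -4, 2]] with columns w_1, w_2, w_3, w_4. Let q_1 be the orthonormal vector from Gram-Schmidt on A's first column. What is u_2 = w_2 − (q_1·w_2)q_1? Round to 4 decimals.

u_2 = (-1.0323, 1.6774, 0.2903, -1.6452, -0.3226)

w_1 = (3, -1, 4, -2, -1); ‖w_1‖ = 5.5678, so q_1 = (0.5388, -0.1796, 0.7184, -0.3592, -0.1796).
q_1·w_2 = 0.5388·(-2) + (-0.1796)·2 + 0.7184·(-1) + (-0.3592)·(-1) + (-0.1796)·0 = -1.7961.
u_2 = w_2 + 1.7961·q_1 = (-1.0323, 1.6774, 0.2903, -1.6452, -0.3226).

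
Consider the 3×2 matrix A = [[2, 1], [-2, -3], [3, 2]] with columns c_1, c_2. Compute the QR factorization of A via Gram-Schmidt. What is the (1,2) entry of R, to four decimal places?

e_1 = c_1/‖c_1‖ = (2, -2, 3)/4.1231 = (0.4851, -0.4851, 0.7276).
r_{12} = e_1·c_2 = 3.3955.

r_{12} = 3.3955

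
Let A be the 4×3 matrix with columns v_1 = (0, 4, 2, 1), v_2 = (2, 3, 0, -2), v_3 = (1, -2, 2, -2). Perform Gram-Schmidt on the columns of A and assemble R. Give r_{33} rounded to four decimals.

v_1 = (0, 4, 2, 1); ‖v_1‖ = 4.5826, so q_1 = (0.0000, 0.8729, 0.4364, 0.2182).
q_1·v_2 = 0.0000·2 + 0.8729·3 + 0.4364·0 + 0.2182·(-2) = 2.1822.
u_2 = v_2 − 2.1822·q_1 = (2.0000, 1.0952, -0.9524, -2.4762).
‖u_2‖ = 3.4983, so q_2 = (0.5717, 0.3131, -0.2722, -0.7078).
q_1·v_3 = 0.0000·1 + 0.8729·(-2) + 0.4364·2 + 0.2182·(-2) = -1.3093; q_2·v_3 = 0.5717·1 + 0.3131·(-2) + (-0.2722)·2 + (-0.7078)·(-2) = 0.8167.
u_3 = v_3 + 1.3093·q_1 − 0.8167·q_2 = (0.5331, -1.1128, 2.7938, -1.1362).
r_{33} = ‖u_3‖ = 3.2586.

r_{33} = 3.2586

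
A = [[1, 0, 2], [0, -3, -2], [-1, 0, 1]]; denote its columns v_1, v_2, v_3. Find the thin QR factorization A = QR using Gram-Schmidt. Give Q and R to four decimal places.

Q = [[0.7071, 0.0000, 0.7071], [0.0000, -1.0000, 0.0000], [-0.7071, 0.0000, 0.7071]], R = [[1.4142, 0.0000, 0.7071], [0.0000, 3.0000, 2.0000], [0.0000, 0.0000, 2.1213]]

v_1 = (1, 0, -1); ‖v_1‖ = 1.4142, so e_1 = (0.7071, 0.0000, -0.7071).
e_1·v_2 = 0.7071·0 + 0.0000·(-3) + (-0.7071)·0 = 0.0000.
u_2 = v_2 + 0.0000·e_1 = (0.0000, -3.0000, 0.0000).
‖u_2‖ = 3.0000, so e_2 = (0.0000, -1.0000, 0.0000).
e_1·v_3 = 0.7071·2 + 0.0000·(-2) + (-0.7071)·1 = 0.7071; e_2·v_3 = 0.0000·2 + (-1.0000)·(-2) + 0.0000·1 = 2.0000.
u_3 = v_3 − 0.7071·e_1 − 2.0000·e_2 = (1.5000, 0.0000, 1.5000).
‖u_3‖ = 2.1213, so e_3 = (0.7071, 0.0000, 0.7071).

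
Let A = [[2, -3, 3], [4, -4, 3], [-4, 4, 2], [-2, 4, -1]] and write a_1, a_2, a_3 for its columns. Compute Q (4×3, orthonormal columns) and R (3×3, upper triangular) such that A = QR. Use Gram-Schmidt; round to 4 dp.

a_1 = (2, 4, -4, -2); ‖a_1‖ = 6.3246, so q_1 = (0.3162, 0.6325, -0.6325, -0.3162).
q_1·a_2 = 0.3162·(-3) + 0.6325·(-4) + (-0.6325)·4 + (-0.3162)·4 = -7.2732.
u_2 = a_2 + 7.2732·q_1 = (-0.7000, 0.6000, -0.6000, 1.7000).
‖u_2‖ = 2.0248, so q_2 = (-0.3457, 0.2963, -0.2963, 0.8396).
q_1·a_3 = 0.3162·3 + 0.6325·3 + (-0.6325)·2 + (-0.3162)·(-1) = 1.8974; q_2·a_3 = (-0.3457)·3 + 0.2963·3 + (-0.2963)·2 + 0.8396·(-1) = -1.5804.
u_3 = a_3 − 1.8974·q_1 + 1.5804·q_2 = (1.8537, 2.2683, 2.7317, 0.9268).
‖u_3‖ = 4.1113, so q_3 = (0.4509, 0.5517, 0.6644, 0.2254).

Q = [[0.3162, -0.3457, 0.4509], [0.6325, 0.2963, 0.5517], [-0.6325, -0.2963, 0.6644], [-0.3162, 0.8396, 0.2254]], R = [[6.3246, -7.2732, 1.8974], [0.0000, 2.0248, -1.5804], [0.0000, 0.0000, 4.1113]]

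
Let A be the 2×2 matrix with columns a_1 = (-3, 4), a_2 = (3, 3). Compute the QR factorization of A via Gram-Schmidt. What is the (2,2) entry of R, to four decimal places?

a_1 = (-3, 4); ‖a_1‖ = 5.0000, so e_1 = (-0.6000, 0.8000).
e_1·a_2 = (-0.6000)·3 + 0.8000·3 = 0.6000.
u_2 = a_2 − 0.6000·e_1 = (3.3600, 2.5200).
r_{22} = ‖u_2‖ = 4.2000.

r_{22} = 4.2000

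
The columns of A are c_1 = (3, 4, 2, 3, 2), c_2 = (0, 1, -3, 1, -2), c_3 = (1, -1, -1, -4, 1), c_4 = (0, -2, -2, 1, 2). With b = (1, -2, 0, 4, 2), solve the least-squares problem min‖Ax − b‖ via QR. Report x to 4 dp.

x = (0.1817, -0.3338, -0.6099, 1.1125)

q_1 = c_1/‖c_1‖ = (3, 4, 2, 3, 2)/6.4807 = (0.4629, 0.6172, 0.3086, 0.4629, 0.3086).
r_{12} = q_1·c_2 = -0.4629.
u_2 = c_2 + 0.4629·q_1 = (0.2143, 1.2857, -2.8571, 1.2143, -1.8571).
‖u_2‖ = 3.8452, so q_2 = (0.0557, 0.3344, -0.7430, 0.3158, -0.4830).
r_{13} = q_1·c_3 = -2.0059; r_{23} = q_2·c_3 = -1.2817.
u_3 = c_3 + 2.0059·q_1 + 1.2817·q_2 = (2.0000, 0.6667, -1.3333, -2.6667, 1.0000).
‖u_3‖ = 3.7859, so q_3 = (0.5283, 0.1761, -0.3522, -0.7044, 0.2641).
r_{14} = q_1·c_4 = -0.7715; r_{24} = q_2·c_4 = 0.1672; r_{34} = q_3·c_4 = 0.1761.
u_4 = c_4 + 0.7715·q_1 − 0.1672·q_2 − 0.1761·q_3 = (0.2548, -1.6107, -1.5757, 1.4284, 2.2723).
‖u_4‖ = 3.5137, so q_4 = (0.0725, -0.4584, -0.4484, 0.4065, 0.6467).
Qᵀb = (1.6973, -0.3158, -2.1131, 3.9089).
Back-substitute: x_4 = 3.9089/3.5137 = 1.1125.
x_3 = (-2.1131 − 0.1761·1.1125)/3.7859 = -0.6099.
x_2 = (-0.3158 + 1.2817·(-0.6099) − 0.1672·1.1125)/3.8452 = -0.3338.
x_1 = (1.6973 + 0.4629·(-0.3338) + 2.0059·(-0.6099) + 0.7715·1.1125)/6.4807 = 0.1817.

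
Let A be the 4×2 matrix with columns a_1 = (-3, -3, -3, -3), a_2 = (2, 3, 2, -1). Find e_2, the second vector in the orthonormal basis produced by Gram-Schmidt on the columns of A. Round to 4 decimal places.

e_2 = (0.1667, 0.5000, 0.1667, -0.8333)

a_1 = (-3, -3, -3, -3); ‖a_1‖ = 6.0000, so e_1 = (-0.5000, -0.5000, -0.5000, -0.5000).
e_1·a_2 = (-0.5000)·2 + (-0.5000)·3 + (-0.5000)·2 + (-0.5000)·(-1) = -3.0000.
u_2 = a_2 + 3.0000·e_1 = (0.5000, 1.5000, 0.5000, -2.5000).
‖u_2‖ = 3.0000, so e_2 = (0.1667, 0.5000, 0.1667, -0.8333).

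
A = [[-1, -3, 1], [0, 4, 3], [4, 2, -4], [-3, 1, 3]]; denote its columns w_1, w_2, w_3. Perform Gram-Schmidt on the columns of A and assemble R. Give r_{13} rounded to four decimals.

e_1 = w_1/‖w_1‖ = (-1, 0, 4, -3)/5.0990 = (-0.1961, 0.0000, 0.7845, -0.5883).
r_{13} = e_1·w_3 = -5.0990.

r_{13} = -5.0990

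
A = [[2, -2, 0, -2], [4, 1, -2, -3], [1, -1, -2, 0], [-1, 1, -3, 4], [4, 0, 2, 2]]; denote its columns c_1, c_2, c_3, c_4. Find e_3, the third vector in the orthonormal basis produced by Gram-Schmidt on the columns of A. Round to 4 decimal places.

e_3 = (-0.1943, -0.3576, -0.5476, -0.5785, 0.4470)

e_1 = c_1/‖c_1‖ = (2, 4, 1, -1, 4)/6.1644 = (0.3244, 0.6489, 0.1622, -0.1622, 0.6489).
r_{12} = e_1·c_2 = -0.3244.
u_2 = c_2 + 0.3244·e_1 = (-1.8947, 1.2105, -0.9474, 0.9474, 0.2105).
‖u_2‖ = 2.6258, so e_2 = (-0.7216, 0.4610, -0.3608, 0.3608, 0.0802).
r_{13} = e_1·c_3 = 0.1622; r_{23} = e_2·c_3 = -1.1225.
u_3 = c_3 − 0.1622·e_1 + 1.1225·e_2 = (-0.8626, -1.5878, -2.4313, -2.5687, 1.9847).
‖u_3‖ = 4.4400, so e_3 = (-0.1943, -0.3576, -0.5476, -0.5785, 0.4470).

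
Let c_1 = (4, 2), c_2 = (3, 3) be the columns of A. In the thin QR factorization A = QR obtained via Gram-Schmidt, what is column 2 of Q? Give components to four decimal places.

q_2 = (-0.4472, 0.8944)

q_1 = c_1/‖c_1‖ = (4, 2)/4.4721 = (0.8944, 0.4472).
r_{12} = q_1·c_2 = 4.0249.
u_2 = c_2 − 4.0249·q_1 = (-0.6000, 1.2000).
‖u_2‖ = 1.3416, so q_2 = (-0.4472, 0.8944).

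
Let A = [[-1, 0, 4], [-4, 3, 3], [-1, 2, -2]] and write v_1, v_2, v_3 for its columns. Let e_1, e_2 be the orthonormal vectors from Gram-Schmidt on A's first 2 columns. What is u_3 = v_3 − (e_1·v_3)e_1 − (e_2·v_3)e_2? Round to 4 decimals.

e_1 = v_1/‖v_1‖ = (-1, -4, -1)/4.2426 = (-0.2357, -0.9428, -0.2357).
r_{12} = e_1·v_2 = -3.2998.
u_2 = v_2 + 3.2998·e_1 = (-0.7778, -0.1111, 1.2222).
‖u_2‖ = 1.4530, so e_2 = (-0.5353, -0.0765, 0.8412).
r_{13} = e_1·v_3 = -3.2998; r_{23} = e_2·v_3 = -4.0530.
u_3 = v_3 + 3.2998·e_1 + 4.0530·e_2 = (1.0526, -0.4211, 0.6316).

u_3 = (1.0526, -0.4211, 0.6316)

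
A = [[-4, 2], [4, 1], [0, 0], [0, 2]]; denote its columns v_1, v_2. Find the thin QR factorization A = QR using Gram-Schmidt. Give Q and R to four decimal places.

Q = [[-0.7071, 0.5145], [0.7071, 0.5145], [0.0000, 0.0000], [0.0000, 0.6860]], R = [[5.6569, -0.7071], [0.0000, 2.9155]]

q_1 = v_1/‖v_1‖ = (-4, 4, 0, 0)/5.6569 = (-0.7071, 0.7071, 0.0000, 0.0000).
r_{12} = q_1·v_2 = -0.7071.
u_2 = v_2 + 0.7071·q_1 = (1.5000, 1.5000, 0.0000, 2.0000).
‖u_2‖ = 2.9155, so q_2 = (0.5145, 0.5145, 0.0000, 0.6860).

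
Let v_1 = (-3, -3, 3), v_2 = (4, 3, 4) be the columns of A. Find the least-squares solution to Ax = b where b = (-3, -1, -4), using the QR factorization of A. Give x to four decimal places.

e_1 = v_1/‖v_1‖ = (-3, -3, 3)/5.1962 = (-0.5774, -0.5774, 0.5774).
r_{12} = e_1·v_2 = -1.7321.
u_2 = v_2 + 1.7321·e_1 = (3.0000, 2.0000, 5.0000).
‖u_2‖ = 6.1644, so e_2 = (0.4867, 0.3244, 0.8111).
Qᵀb = (0.0000, -5.0289).
Back-substitute: x_2 = -5.0289/6.1644 = -0.8158.
x_1 = (0.0000 + 1.7321·(-0.8158))/5.1962 = -0.2719.

x = (-0.2719, -0.8158)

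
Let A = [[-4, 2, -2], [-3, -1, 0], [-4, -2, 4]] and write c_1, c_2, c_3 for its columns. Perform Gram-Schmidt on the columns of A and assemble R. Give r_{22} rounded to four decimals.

q_1 = c_1/‖c_1‖ = (-4, -3, -4)/6.4031 = (-0.6247, -0.4685, -0.6247).
r_{12} = q_1·c_2 = 0.4685.
u_2 = c_2 − 0.4685·q_1 = (2.2927, -0.7805, -1.7073).
r_{22} = ‖u_2‖ = 2.9632.

r_{22} = 2.9632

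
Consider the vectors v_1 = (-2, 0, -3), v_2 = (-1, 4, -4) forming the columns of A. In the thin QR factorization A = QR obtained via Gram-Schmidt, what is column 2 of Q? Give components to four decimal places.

v_1 = (-2, 0, -3); ‖v_1‖ = 3.6056, so e_1 = (-0.5547, 0.0000, -0.8321).
e_1·v_2 = (-0.5547)·(-1) + 0.0000·4 + (-0.8321)·(-4) = 3.8829.
u_2 = v_2 − 3.8829·e_1 = (1.1538, 4.0000, -0.7692).
‖u_2‖ = 4.2336, so e_2 = (0.2725, 0.9448, -0.1817).

e_2 = (0.2725, 0.9448, -0.1817)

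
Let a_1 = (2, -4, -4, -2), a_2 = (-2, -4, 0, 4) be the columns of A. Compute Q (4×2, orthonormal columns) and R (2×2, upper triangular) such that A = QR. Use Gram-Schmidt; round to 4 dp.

a_1 = (2, -4, -4, -2); ‖a_1‖ = 6.3246, so q_1 = (0.3162, -0.6325, -0.6325, -0.3162).
q_1·a_2 = 0.3162·(-2) + (-0.6325)·(-4) + (-0.6325)·0 + (-0.3162)·4 = 0.6325.
u_2 = a_2 − 0.6325·q_1 = (-2.2000, -3.6000, 0.4000, 4.2000).
‖u_2‖ = 5.9666, so q_2 = (-0.3687, -0.6034, 0.0670, 0.7039).

Q = [[0.3162, -0.3687], [-0.6325, -0.6034], [-0.6325, 0.0670], [-0.3162, 0.7039]], R = [[6.3246, 0.6325], [0.0000, 5.9666]]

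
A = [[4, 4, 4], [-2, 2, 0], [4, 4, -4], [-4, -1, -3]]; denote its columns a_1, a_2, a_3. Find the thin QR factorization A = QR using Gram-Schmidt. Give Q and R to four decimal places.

a_1 = (4, -2, 4, -4); ‖a_1‖ = 7.2111, so q_1 = (0.5547, -0.2774, 0.5547, -0.5547).
q_1·a_2 = 0.5547·4 + (-0.2774)·2 + 0.5547·4 + (-0.5547)·(-1) = 4.4376.
u_2 = a_2 − 4.4376·q_1 = (1.5385, 3.2308, 1.5385, 1.4615).
‖u_2‖ = 4.1603, so q_2 = (0.3698, 0.7766, 0.3698, 0.3513).
q_1·a_3 = 0.5547·4 + (-0.2774)·0 + 0.5547·(-4) + (-0.5547)·(-3) = 1.6641; q_2·a_3 = 0.3698·4 + 0.7766·0 + 0.3698·(-4) + 0.3513·(-3) = -1.0539.
u_3 = a_3 − 1.6641·q_1 + 1.0539·q_2 = (3.4667, 1.2800, -4.5333, -1.7067).
‖u_3‖ = 6.0926, so q_3 = (0.5690, 0.2101, -0.7441, -0.2801).

Q = [[0.5547, 0.3698, 0.5690], [-0.2774, 0.7766, 0.2101], [0.5547, 0.3698, -0.7441], [-0.5547, 0.3513, -0.2801]], R = [[7.2111, 4.4376, 1.6641], [0.0000, 4.1603, -1.0539], [0.0000, 0.0000, 6.0926]]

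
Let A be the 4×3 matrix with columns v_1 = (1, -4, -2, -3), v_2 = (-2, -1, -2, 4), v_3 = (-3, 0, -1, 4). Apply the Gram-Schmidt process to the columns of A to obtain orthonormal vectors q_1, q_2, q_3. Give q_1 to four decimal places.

q_1 = (0.1826, -0.7303, -0.3651, -0.5477)

q_1 = v_1/‖v_1‖ = (1, -4, -2, -3)/5.4772 = (0.1826, -0.7303, -0.3651, -0.5477).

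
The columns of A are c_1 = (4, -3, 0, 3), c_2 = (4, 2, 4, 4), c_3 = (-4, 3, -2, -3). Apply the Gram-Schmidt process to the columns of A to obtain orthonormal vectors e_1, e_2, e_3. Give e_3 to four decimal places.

e_3 = (0.1970, 0.5499, -0.7592, 0.2872)

c_1 = (4, -3, 0, 3); ‖c_1‖ = 5.8310, so e_1 = (0.6860, -0.5145, 0.0000, 0.5145).
e_1·c_2 = 0.6860·4 + (-0.5145)·2 + 0.0000·4 + 0.5145·4 = 3.7730.
u_2 = c_2 − 3.7730·e_1 = (1.4118, 3.9412, 4.0000, 2.0588).
‖u_2‖ = 6.1453, so e_2 = (0.2297, 0.6413, 0.6509, 0.3350).
e_1·c_3 = 0.6860·(-4) + (-0.5145)·3 + 0.0000·(-2) + 0.5145·(-3) = -5.8310; e_2·c_3 = 0.2297·(-4) + 0.6413·3 + 0.6509·(-2) + 0.3350·(-3) = -1.3018.
u_3 = c_3 + 5.8310·e_1 + 1.3018·e_2 = (0.2991, 0.8349, -1.1526, 0.4361).
‖u_3‖ = 1.5183, so e_3 = (0.1970, 0.5499, -0.7592, 0.2872).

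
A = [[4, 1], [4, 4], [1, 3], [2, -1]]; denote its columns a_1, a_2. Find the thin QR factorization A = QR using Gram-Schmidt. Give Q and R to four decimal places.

Q = [[0.6576, -0.3271], [0.6576, 0.4454], [0.1644, 0.6264], [0.3288, -0.5498]], R = [[6.0828, 3.4524], [0.0000, 3.8834]]

a_1 = (4, 4, 1, 2); ‖a_1‖ = 6.0828, so q_1 = (0.6576, 0.6576, 0.1644, 0.3288).
q_1·a_2 = 0.6576·1 + 0.6576·4 + 0.1644·3 + 0.3288·(-1) = 3.4524.
u_2 = a_2 − 3.4524·q_1 = (-1.2703, 1.7297, 2.4324, -2.1351).
‖u_2‖ = 3.8834, so q_2 = (-0.3271, 0.4454, 0.6264, -0.5498).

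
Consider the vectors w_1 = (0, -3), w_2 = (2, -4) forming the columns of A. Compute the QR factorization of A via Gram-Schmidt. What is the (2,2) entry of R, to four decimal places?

r_{22} = 2.0000

e_1 = w_1/‖w_1‖ = (0, -3)/3.0000 = (0.0000, -1.0000).
r_{12} = e_1·w_2 = 4.0000.
u_2 = w_2 − 4.0000·e_1 = (2.0000, 0.0000).
r_{22} = ‖u_2‖ = 2.0000.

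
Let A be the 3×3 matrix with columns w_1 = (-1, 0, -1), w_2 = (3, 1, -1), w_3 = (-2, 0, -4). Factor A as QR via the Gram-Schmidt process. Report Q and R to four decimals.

Q = [[-0.7071, 0.6667, 0.2357], [0.0000, 0.3333, -0.9428], [-0.7071, -0.6667, -0.2357]], R = [[1.4142, -1.4142, 4.2426], [0.0000, 3.0000, 1.3333], [0.0000, 0.0000, 0.4714]]

w_1 = (-1, 0, -1); ‖w_1‖ = 1.4142, so e_1 = (-0.7071, 0.0000, -0.7071).
e_1·w_2 = (-0.7071)·3 + 0.0000·1 + (-0.7071)·(-1) = -1.4142.
u_2 = w_2 + 1.4142·e_1 = (2.0000, 1.0000, -2.0000).
‖u_2‖ = 3.0000, so e_2 = (0.6667, 0.3333, -0.6667).
e_1·w_3 = (-0.7071)·(-2) + 0.0000·0 + (-0.7071)·(-4) = 4.2426; e_2·w_3 = 0.6667·(-2) + 0.3333·0 + (-0.6667)·(-4) = 1.3333.
u_3 = w_3 − 4.2426·e_1 − 1.3333·e_2 = (0.1111, -0.4444, -0.1111).
‖u_3‖ = 0.4714, so e_3 = (0.2357, -0.9428, -0.2357).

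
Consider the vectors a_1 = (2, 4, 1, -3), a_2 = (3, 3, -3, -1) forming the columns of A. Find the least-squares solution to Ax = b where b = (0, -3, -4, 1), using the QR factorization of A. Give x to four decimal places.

a_1 = (2, 4, 1, -3); ‖a_1‖ = 5.4772, so q_1 = (0.3651, 0.7303, 0.1826, -0.5477).
q_1·a_2 = 0.3651·3 + 0.7303·3 + 0.1826·(-3) + (-0.5477)·(-1) = 3.2863.
u_2 = a_2 − 3.2863·q_1 = (1.8000, 0.6000, -3.6000, 0.8000).
‖u_2‖ = 4.1473, so q_2 = (0.4340, 0.1447, -0.8680, 0.1929).
Qᵀb = (-3.4689, 3.2310).
Back-substitute: x_2 = 3.2310/4.1473 = 0.7791.
x_1 = (-3.4689 − 3.2863·0.7791)/5.4772 = -1.1008.

x = (-1.1008, 0.7791)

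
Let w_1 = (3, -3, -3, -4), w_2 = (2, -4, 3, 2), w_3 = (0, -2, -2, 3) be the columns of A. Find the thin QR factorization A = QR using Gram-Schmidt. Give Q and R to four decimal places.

Q = [[0.4575, 0.3361, -0.1207], [-0.4575, -0.6844, -0.2697], [-0.4575, 0.5346, -0.7073], [-0.6100, 0.3645, 0.6422]], R = [[6.5574, 0.1525, 0.0000], [0.0000, 5.7425, 1.3931], [0.0000, 0.0000, 3.8806]]

w_1 = (3, -3, -3, -4); ‖w_1‖ = 6.5574, so q_1 = (0.4575, -0.4575, -0.4575, -0.6100).
q_1·w_2 = 0.4575·2 + (-0.4575)·(-4) + (-0.4575)·3 + (-0.6100)·2 = 0.1525.
u_2 = w_2 − 0.1525·q_1 = (1.9302, -3.9302, 3.0698, 2.0930).
‖u_2‖ = 5.7425, so q_2 = (0.3361, -0.6844, 0.5346, 0.3645).
q_1·w_3 = 0.4575·0 + (-0.4575)·(-2) + (-0.4575)·(-2) + (-0.6100)·3 = 0.0000; q_2·w_3 = 0.3361·0 + (-0.6844)·(-2) + 0.5346·(-2) + 0.3645·3 = 1.3931.
u_3 = w_3 + 0.0000·q_1 − 1.3931·q_2 = (-0.4683, -1.0465, -2.7447, 2.4922).
‖u_3‖ = 3.8806, so q_3 = (-0.1207, -0.2697, -0.7073, 0.6422).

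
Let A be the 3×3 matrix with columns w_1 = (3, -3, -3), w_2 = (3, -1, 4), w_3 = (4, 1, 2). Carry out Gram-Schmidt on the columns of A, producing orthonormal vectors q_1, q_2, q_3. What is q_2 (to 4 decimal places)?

w_1 = (3, -3, -3); ‖w_1‖ = 5.1962, so q_1 = (0.5774, -0.5774, -0.5774).
q_1·w_2 = 0.5774·3 + (-0.5774)·(-1) + (-0.5774)·4 = 0.0000.
u_2 = w_2 + 0.0000·q_1 = (3.0000, -1.0000, 4.0000).
‖u_2‖ = 5.0990, so q_2 = (0.5883, -0.1961, 0.7845).

q_2 = (0.5883, -0.1961, 0.7845)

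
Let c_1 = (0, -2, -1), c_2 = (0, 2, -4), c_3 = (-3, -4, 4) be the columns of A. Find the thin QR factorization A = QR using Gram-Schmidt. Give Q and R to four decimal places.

Q = [[0.0000, 0.0000, -1.0000], [-0.8944, 0.4472, 0.0000], [-0.4472, -0.8944, 0.0000]], R = [[2.2361, 0.0000, 1.7889], [0.0000, 4.4721, -5.3666], [0.0000, 0.0000, 3.0000]]

c_1 = (0, -2, -1); ‖c_1‖ = 2.2361, so q_1 = (0.0000, -0.8944, -0.4472).
q_1·c_2 = 0.0000·0 + (-0.8944)·2 + (-0.4472)·(-4) = 0.0000.
u_2 = c_2 + 0.0000·q_1 = (0.0000, 2.0000, -4.0000).
‖u_2‖ = 4.4721, so q_2 = (0.0000, 0.4472, -0.8944).
q_1·c_3 = 0.0000·(-3) + (-0.8944)·(-4) + (-0.4472)·4 = 1.7889; q_2·c_3 = 0.0000·(-3) + 0.4472·(-4) + (-0.8944)·4 = -5.3666.
u_3 = c_3 − 1.7889·q_1 + 5.3666·q_2 = (-3.0000, 0.0000, 0.0000).
‖u_3‖ = 3.0000, so q_3 = (-1.0000, 0.0000, 0.0000).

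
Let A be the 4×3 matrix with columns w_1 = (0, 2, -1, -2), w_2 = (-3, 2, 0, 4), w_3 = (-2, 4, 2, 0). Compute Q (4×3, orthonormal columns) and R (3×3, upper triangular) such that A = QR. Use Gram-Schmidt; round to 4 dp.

Q = [[0.0000, -0.5750, -0.0522], [0.6667, 0.5537, 0.2869], [-0.3333, -0.0852, 0.9390], [-0.6667, 0.5963, -0.1826]], R = [[3.0000, -1.3333, 2.0000], [0.0000, 5.2175, 3.1944], [0.0000, 0.0000, 3.1298]]

w_1 = (0, 2, -1, -2); ‖w_1‖ = 3.0000, so e_1 = (0.0000, 0.6667, -0.3333, -0.6667).
e_1·w_2 = 0.0000·(-3) + 0.6667·2 + (-0.3333)·0 + (-0.6667)·4 = -1.3333.
u_2 = w_2 + 1.3333·e_1 = (-3.0000, 2.8889, -0.4444, 3.1111).
‖u_2‖ = 5.2175, so e_2 = (-0.5750, 0.5537, -0.0852, 0.5963).
e_1·w_3 = 0.0000·(-2) + 0.6667·4 + (-0.3333)·2 + (-0.6667)·0 = 2.0000; e_2·w_3 = (-0.5750)·(-2) + 0.5537·4 + (-0.0852)·2 + 0.5963·0 = 3.1944.
u_3 = w_3 − 2.0000·e_1 − 3.1944·e_2 = (-0.1633, 0.8980, 2.9388, -0.5714).
‖u_3‖ = 3.1298, so e_3 = (-0.0522, 0.2869, 0.9390, -0.1826).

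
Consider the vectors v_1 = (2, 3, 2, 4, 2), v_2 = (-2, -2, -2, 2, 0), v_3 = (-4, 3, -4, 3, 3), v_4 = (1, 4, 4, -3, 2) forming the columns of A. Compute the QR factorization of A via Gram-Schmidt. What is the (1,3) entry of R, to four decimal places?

r_{13} = 1.8084

q_1 = v_1/‖v_1‖ = (2, 3, 2, 4, 2)/6.0828 = (0.3288, 0.4932, 0.3288, 0.6576, 0.3288).
r_{13} = q_1·v_3 = 1.8084.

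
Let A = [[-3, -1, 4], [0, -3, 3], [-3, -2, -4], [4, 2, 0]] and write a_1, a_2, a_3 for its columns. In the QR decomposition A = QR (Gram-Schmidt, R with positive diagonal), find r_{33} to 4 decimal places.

a_1 = (-3, 0, -3, 4); ‖a_1‖ = 5.8310, so e_1 = (-0.5145, 0.0000, -0.5145, 0.6860).
e_1·a_2 = (-0.5145)·(-1) + 0.0000·(-3) + (-0.5145)·(-2) + 0.6860·2 = 2.9155.
u_2 = a_2 − 2.9155·e_1 = (0.5000, -3.0000, -0.5000, 0.0000).
‖u_2‖ = 3.0822, so e_2 = (0.1622, -0.9733, -0.1622, 0.0000).
e_1·a_3 = (-0.5145)·4 + 0.0000·3 + (-0.5145)·(-4) + 0.6860·0 = 0.0000; e_2·a_3 = 0.1622·4 + (-0.9733)·3 + (-0.1622)·(-4) + 0.0000·0 = -1.6222.
u_3 = a_3 + 0.0000·e_1 + 1.6222·e_2 = (4.2632, 1.4211, -4.2632, 0.0000).
r_{33} = ‖u_3‖ = 6.1942.

r_{33} = 6.1942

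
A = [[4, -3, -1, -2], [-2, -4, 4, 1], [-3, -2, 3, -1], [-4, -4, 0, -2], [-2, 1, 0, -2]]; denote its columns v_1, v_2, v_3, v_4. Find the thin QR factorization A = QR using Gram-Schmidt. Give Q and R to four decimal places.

Q = [[0.5714, -0.6744, -0.1553, -0.4408], [-0.2857, -0.5241, 0.5866, 0.2448], [-0.4286, -0.1598, 0.3855, -0.4733], [-0.5714, -0.4219, -0.6879, 0.1456], [-0.2857, 0.2589, -0.0997, -0.7075]], R = [[7.0000, 2.2857, -3.0000, 0.7143], [0.0000, 6.3856, -1.9016, 1.3104], [0.0000, 0.0000, 3.6584, 2.0869], [0.0000, 0.0000, 0.0000, 2.7235]]

v_1 = (4, -2, -3, -4, -2); ‖v_1‖ = 7.0000, so e_1 = (0.5714, -0.2857, -0.4286, -0.5714, -0.2857).
e_1·v_2 = 0.5714·(-3) + (-0.2857)·(-4) + (-0.4286)·(-2) + (-0.5714)·(-4) + (-0.2857)·1 = 2.2857.
u_2 = v_2 − 2.2857·e_1 = (-4.3061, -3.3469, -1.0204, -2.6939, 1.6531).
‖u_2‖ = 6.3856, so e_2 = (-0.6744, -0.5241, -0.1598, -0.4219, 0.2589).
e_1·v_3 = 0.5714·(-1) + (-0.2857)·4 + (-0.4286)·3 + (-0.5714)·0 + (-0.2857)·0 = -3.0000; e_2·v_3 = (-0.6744)·(-1) + (-0.5241)·4 + (-0.1598)·3 + (-0.4219)·0 + 0.2589·0 = -1.9016.
u_3 = v_3 + 3.0000·e_1 + 1.9016·e_2 = (-0.5681, 2.1461, 1.4104, -2.5165, -0.3649).
‖u_3‖ = 3.6584, so e_3 = (-0.1553, 0.5866, 0.3855, -0.6879, -0.0997).
e_1·v_4 = 0.5714·(-2) + (-0.2857)·1 + (-0.4286)·(-1) + (-0.5714)·(-2) + (-0.2857)·(-2) = 0.7143; e_2·v_4 = (-0.6744)·(-2) + (-0.5241)·1 + (-0.1598)·(-1) + (-0.4219)·(-2) + 0.2589·(-2) = 1.3104; e_3·v_4 = (-0.1553)·(-2) + 0.5866·1 + 0.3855·(-1) + (-0.6879)·(-2) + (-0.0997)·(-2) = 2.0869.
u_4 = v_4 − 0.7143·e_1 − 1.3104·e_2 − 2.0869·e_3 = (-1.2005, 0.6667, -1.2890, 0.3965, -1.9270).
‖u_4‖ = 2.7235, so e_4 = (-0.4408, 0.2448, -0.4733, 0.1456, -0.7075).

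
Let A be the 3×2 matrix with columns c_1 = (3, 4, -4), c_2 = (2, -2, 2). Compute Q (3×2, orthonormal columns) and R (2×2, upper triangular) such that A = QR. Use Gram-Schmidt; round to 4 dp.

c_1 = (3, 4, -4); ‖c_1‖ = 6.4031, so q_1 = (0.4685, 0.6247, -0.6247).
q_1·c_2 = 0.4685·2 + 0.6247·(-2) + (-0.6247)·2 = -1.5617.
u_2 = c_2 + 1.5617·q_1 = (2.7317, -1.0244, 1.0244).
‖u_2‖ = 3.0921, so q_2 = (0.8835, -0.3313, 0.3313).

Q = [[0.4685, 0.8835], [0.6247, -0.3313], [-0.6247, 0.3313]], R = [[6.4031, -1.5617], [0.0000, 3.0921]]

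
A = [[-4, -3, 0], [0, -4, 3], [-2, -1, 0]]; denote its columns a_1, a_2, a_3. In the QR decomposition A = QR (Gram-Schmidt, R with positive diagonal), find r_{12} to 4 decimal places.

r_{12} = 3.1305

a_1 = (-4, 0, -2); ‖a_1‖ = 4.4721, so e_1 = (-0.8944, 0.0000, -0.4472).
r_{12} = e_1·a_2 = 3.1305.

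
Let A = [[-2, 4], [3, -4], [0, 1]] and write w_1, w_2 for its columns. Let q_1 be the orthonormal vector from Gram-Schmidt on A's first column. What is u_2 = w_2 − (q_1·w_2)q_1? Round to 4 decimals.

q_1 = w_1/‖w_1‖ = (-2, 3, 0)/3.6056 = (-0.5547, 0.8321, 0.0000).
r_{12} = q_1·w_2 = -5.5470.
u_2 = w_2 + 5.5470·q_1 = (0.9231, 0.6154, 1.0000).

u_2 = (0.9231, 0.6154, 1.0000)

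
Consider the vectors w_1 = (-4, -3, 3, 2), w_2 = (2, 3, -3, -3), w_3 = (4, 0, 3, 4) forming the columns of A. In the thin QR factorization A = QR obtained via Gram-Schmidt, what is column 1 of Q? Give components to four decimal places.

q_1 = (-0.6489, -0.4867, 0.4867, 0.3244)

q_1 = w_1/‖w_1‖ = (-4, -3, 3, 2)/6.1644 = (-0.6489, -0.4867, 0.4867, 0.3244).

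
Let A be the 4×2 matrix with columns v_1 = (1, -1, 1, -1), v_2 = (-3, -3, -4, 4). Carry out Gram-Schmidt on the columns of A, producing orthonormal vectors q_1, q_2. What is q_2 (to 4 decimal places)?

v_1 = (1, -1, 1, -1); ‖v_1‖ = 2.0000, so q_1 = (0.5000, -0.5000, 0.5000, -0.5000).
q_1·v_2 = 0.5000·(-3) + (-0.5000)·(-3) + 0.5000·(-4) + (-0.5000)·4 = -4.0000.
u_2 = v_2 + 4.0000·q_1 = (-1.0000, -5.0000, -2.0000, 2.0000).
‖u_2‖ = 5.8310, so q_2 = (-0.1715, -0.8575, -0.3430, 0.3430).

q_2 = (-0.1715, -0.8575, -0.3430, 0.3430)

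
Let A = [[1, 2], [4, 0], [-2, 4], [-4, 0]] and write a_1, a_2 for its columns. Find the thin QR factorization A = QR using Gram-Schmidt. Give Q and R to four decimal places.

a_1 = (1, 4, -2, -4); ‖a_1‖ = 6.0828, so e_1 = (0.1644, 0.6576, -0.3288, -0.6576).
e_1·a_2 = 0.1644·2 + 0.6576·0 + (-0.3288)·4 + (-0.6576)·0 = -0.9864.
u_2 = a_2 + 0.9864·e_1 = (2.1622, 0.6486, 3.6757, -0.6486).
‖u_2‖ = 4.3620, so e_2 = (0.4957, 0.1487, 0.8427, -0.1487).

Q = [[0.1644, 0.4957], [0.6576, 0.1487], [-0.3288, 0.8427], [-0.6576, -0.1487]], R = [[6.0828, -0.9864], [0.0000, 4.3620]]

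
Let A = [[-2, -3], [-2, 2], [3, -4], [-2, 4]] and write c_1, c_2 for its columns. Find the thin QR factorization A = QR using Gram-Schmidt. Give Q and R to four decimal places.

e_1 = c_1/‖c_1‖ = (-2, -2, 3, -2)/4.5826 = (-0.4364, -0.4364, 0.6547, -0.4364).
r_{12} = e_1·c_2 = -3.9279.
u_2 = c_2 + 3.9279·e_1 = (-4.7143, 0.2857, -1.4286, 2.2857).
‖u_2‖ = 5.4380, so e_2 = (-0.8669, 0.0525, -0.2627, 0.4203).

Q = [[-0.4364, -0.8669], [-0.4364, 0.0525], [0.6547, -0.2627], [-0.4364, 0.4203]], R = [[4.5826, -3.9279], [0.0000, 5.4380]]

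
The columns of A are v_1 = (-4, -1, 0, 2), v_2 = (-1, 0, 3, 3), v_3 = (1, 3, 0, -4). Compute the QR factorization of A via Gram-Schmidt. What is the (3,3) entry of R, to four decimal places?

r_{33} = 3.5883

v_1 = (-4, -1, 0, 2); ‖v_1‖ = 4.5826, so e_1 = (-0.8729, -0.2182, 0.0000, 0.4364).
e_1·v_2 = (-0.8729)·(-1) + (-0.2182)·0 + 0.0000·3 + 0.4364·3 = 2.1822.
u_2 = v_2 − 2.1822·e_1 = (0.9048, 0.4762, 3.0000, 2.0476).
‖u_2‖ = 3.7733, so e_2 = (0.2398, 0.1262, 0.7951, 0.5427).
e_1·v_3 = (-0.8729)·1 + (-0.2182)·3 + 0.0000·0 + 0.4364·(-4) = -3.2733; e_2·v_3 = 0.2398·1 + 0.1262·3 + 0.7951·0 + 0.5427·(-4) = -1.5522.
u_3 = v_3 + 3.2733·e_1 + 1.5522·e_2 = (-1.4849, 2.4816, 1.2341, -1.7291).
r_{33} = ‖u_3‖ = 3.5883.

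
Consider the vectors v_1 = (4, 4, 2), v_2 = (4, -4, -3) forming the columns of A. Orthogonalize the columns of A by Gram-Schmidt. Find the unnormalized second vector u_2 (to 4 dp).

v_1 = (4, 4, 2); ‖v_1‖ = 6.0000, so q_1 = (0.6667, 0.6667, 0.3333).
q_1·v_2 = 0.6667·4 + 0.6667·(-4) + 0.3333·(-3) = -1.0000.
u_2 = v_2 + 1.0000·q_1 = (4.6667, -3.3333, -2.6667).

u_2 = (4.6667, -3.3333, -2.6667)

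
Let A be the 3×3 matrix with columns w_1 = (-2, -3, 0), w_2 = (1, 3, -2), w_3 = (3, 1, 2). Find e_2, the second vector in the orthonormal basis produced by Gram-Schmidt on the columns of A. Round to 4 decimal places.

e_2 = (-0.3196, 0.2131, -0.9233)

e_1 = w_1/‖w_1‖ = (-2, -3, 0)/3.6056 = (-0.5547, -0.8321, 0.0000).
r_{12} = e_1·w_2 = -3.0509.
u_2 = w_2 + 3.0509·e_1 = (-0.6923, 0.4615, -2.0000).
‖u_2‖ = 2.1662, so e_2 = (-0.3196, 0.2131, -0.9233).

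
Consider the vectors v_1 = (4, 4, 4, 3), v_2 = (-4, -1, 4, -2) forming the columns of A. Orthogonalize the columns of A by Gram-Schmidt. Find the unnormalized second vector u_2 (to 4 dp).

v_1 = (4, 4, 4, 3); ‖v_1‖ = 7.5498, so e_1 = (0.5298, 0.5298, 0.5298, 0.3974).
e_1·v_2 = 0.5298·(-4) + 0.5298·(-1) + 0.5298·4 + 0.3974·(-2) = -1.3245.
u_2 = v_2 + 1.3245·e_1 = (-3.2982, -0.2982, 4.7018, -1.4737).

u_2 = (-3.2982, -0.2982, 4.7018, -1.4737)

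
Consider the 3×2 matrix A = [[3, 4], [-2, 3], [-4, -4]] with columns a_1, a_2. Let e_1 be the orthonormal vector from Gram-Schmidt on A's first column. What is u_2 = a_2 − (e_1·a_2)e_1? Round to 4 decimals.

a_1 = (3, -2, -4); ‖a_1‖ = 5.3852, so e_1 = (0.5571, -0.3714, -0.7428).
e_1·a_2 = 0.5571·4 + (-0.3714)·3 + (-0.7428)·(-4) = 4.0853.
u_2 = a_2 − 4.0853·e_1 = (1.7241, 4.5172, -0.9655).

u_2 = (1.7241, 4.5172, -0.9655)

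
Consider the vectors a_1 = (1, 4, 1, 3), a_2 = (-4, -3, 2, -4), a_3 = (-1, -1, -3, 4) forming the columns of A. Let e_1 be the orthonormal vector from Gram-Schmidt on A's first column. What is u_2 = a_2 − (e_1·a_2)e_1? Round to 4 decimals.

u_2 = (-3.0370, 0.8519, 2.9630, -1.1111)

a_1 = (1, 4, 1, 3); ‖a_1‖ = 5.1962, so e_1 = (0.1925, 0.7698, 0.1925, 0.5774).
e_1·a_2 = 0.1925·(-4) + 0.7698·(-3) + 0.1925·2 + 0.5774·(-4) = -5.0037.
u_2 = a_2 + 5.0037·e_1 = (-3.0370, 0.8519, 2.9630, -1.1111).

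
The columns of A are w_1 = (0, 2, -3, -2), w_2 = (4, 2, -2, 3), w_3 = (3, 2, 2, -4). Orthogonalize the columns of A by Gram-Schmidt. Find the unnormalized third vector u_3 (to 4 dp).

w_1 = (0, 2, -3, -2); ‖w_1‖ = 4.1231, so q_1 = (0.0000, 0.4851, -0.7276, -0.4851).
q_1·w_2 = 0.0000·4 + 0.4851·2 + (-0.7276)·(-2) + (-0.4851)·3 = 0.9701.
u_2 = w_2 − 0.9701·q_1 = (4.0000, 1.5294, -1.2941, 3.4706).
‖u_2‖ = 5.6621, so q_2 = (0.7065, 0.2701, -0.2286, 0.6130).
q_1·w_3 = 0.0000·3 + 0.4851·2 + (-0.7276)·2 + (-0.4851)·(-4) = 1.4552; q_2·w_3 = 0.7065·3 + 0.2701·2 + (-0.2286)·2 + 0.6130·(-4) = -0.2493.
u_3 = w_3 − 1.4552·q_1 + 0.2493·q_2 = (3.1761, 1.3615, 3.0018, -3.1413).

u_3 = (3.1761, 1.3615, 3.0018, -3.1413)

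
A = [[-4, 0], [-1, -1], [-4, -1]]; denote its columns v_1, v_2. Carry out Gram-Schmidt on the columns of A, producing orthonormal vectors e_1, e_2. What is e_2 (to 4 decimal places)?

e_2 = (0.5437, -0.7612, -0.3534)

e_1 = v_1/‖v_1‖ = (-4, -1, -4)/5.7446 = (-0.6963, -0.1741, -0.6963).
r_{12} = e_1·v_2 = 0.8704.
u_2 = v_2 − 0.8704·e_1 = (0.6061, -0.8485, -0.3939).
‖u_2‖ = 1.1146, so e_2 = (0.5437, -0.7612, -0.3534).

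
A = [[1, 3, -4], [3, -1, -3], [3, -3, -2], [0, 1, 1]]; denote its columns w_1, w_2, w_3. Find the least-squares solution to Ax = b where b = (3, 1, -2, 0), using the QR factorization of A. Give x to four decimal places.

w_1 = (1, 3, 3, 0); ‖w_1‖ = 4.3589, so e_1 = (0.2294, 0.6882, 0.6882, 0.0000).
e_1·w_2 = 0.2294·3 + 0.6882·(-1) + 0.6882·(-3) + 0.0000·1 = -2.0647.
u_2 = w_2 + 2.0647·e_1 = (3.4737, 0.4211, -1.5789, 1.0000).
‖u_2‖ = 3.9670, so e_2 = (0.8757, 0.1061, -0.3980, 0.2521).
e_1·w_3 = 0.2294·(-4) + 0.6882·(-3) + 0.6882·(-2) + 0.0000·1 = -4.3589; e_2·w_3 = 0.8757·(-4) + 0.1061·(-3) + (-0.3980)·(-2) + 0.2521·1 = -2.7729.
u_3 = w_3 + 4.3589·e_1 + 2.7729·e_2 = (-0.5719, 0.2943, -0.1037, 1.6990).
‖u_3‖ = 1.8196, so e_3 = (-0.3143, 0.1617, -0.0570, 0.9337).
Qᵀb = (0.0000, 3.5291, -0.6672).
Back-substitute: x_3 = -0.6672/1.8196 = -0.3667.
x_2 = (3.5291 + 2.7729·(-0.3667))/3.9670 = 0.6333.
x_1 = (0.0000 + 2.0647·0.6333 + 4.3589·(-0.3667))/4.3589 = -0.0667.

x = (-0.0667, 0.6333, -0.3667)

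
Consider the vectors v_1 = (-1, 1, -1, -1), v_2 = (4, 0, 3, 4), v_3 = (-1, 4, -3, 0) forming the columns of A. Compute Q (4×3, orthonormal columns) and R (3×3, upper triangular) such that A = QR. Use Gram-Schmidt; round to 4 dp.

v_1 = (-1, 1, -1, -1); ‖v_1‖ = 2.0000, so e_1 = (-0.5000, 0.5000, -0.5000, -0.5000).
e_1·v_2 = (-0.5000)·4 + 0.5000·0 + (-0.5000)·3 + (-0.5000)·4 = -5.5000.
u_2 = v_2 + 5.5000·e_1 = (1.2500, 2.7500, 0.2500, 1.2500).
‖u_2‖ = 3.2787, so e_2 = (0.3812, 0.8387, 0.0762, 0.3812).
e_1·v_3 = (-0.5000)·(-1) + 0.5000·4 + (-0.5000)·(-3) + (-0.5000)·0 = 4.0000; e_2·v_3 = 0.3812·(-1) + 0.8387·4 + 0.0762·(-3) + 0.3812·0 = 2.7450.
u_3 = v_3 − 4.0000·e_1 − 2.7450·e_2 = (-0.0465, -0.3023, -1.2093, 0.9535).
‖u_3‖ = 1.5701, so e_3 = (-0.0296, -0.1926, -0.7702, 0.6073).

Q = [[-0.5000, 0.3812, -0.0296], [0.5000, 0.8387, -0.1926], [-0.5000, 0.0762, -0.7702], [-0.5000, 0.3812, 0.6073]], R = [[2.0000, -5.5000, 4.0000], [0.0000, 3.2787, 2.7450], [0.0000, 0.0000, 1.5701]]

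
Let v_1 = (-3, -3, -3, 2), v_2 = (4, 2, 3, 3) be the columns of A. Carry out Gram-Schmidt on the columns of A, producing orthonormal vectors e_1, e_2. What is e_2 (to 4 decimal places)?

v_1 = (-3, -3, -3, 2); ‖v_1‖ = 5.5678, so e_1 = (-0.5388, -0.5388, -0.5388, 0.3592).
e_1·v_2 = (-0.5388)·4 + (-0.5388)·2 + (-0.5388)·3 + 0.3592·3 = -3.7717.
u_2 = v_2 + 3.7717·e_1 = (1.9677, -0.0323, 0.9677, 4.3548).
‖u_2‖ = 4.8759, so e_2 = (0.4036, -0.0066, 0.1985, 0.8931).

e_2 = (0.4036, -0.0066, 0.1985, 0.8931)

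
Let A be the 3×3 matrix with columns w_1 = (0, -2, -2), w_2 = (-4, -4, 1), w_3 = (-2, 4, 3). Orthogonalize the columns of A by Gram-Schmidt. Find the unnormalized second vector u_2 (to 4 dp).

w_1 = (0, -2, -2); ‖w_1‖ = 2.8284, so q_1 = (0.0000, -0.7071, -0.7071).
q_1·w_2 = 0.0000·(-4) + (-0.7071)·(-4) + (-0.7071)·1 = 2.1213.
u_2 = w_2 − 2.1213·q_1 = (-4.0000, -2.5000, 2.5000).

u_2 = (-4.0000, -2.5000, 2.5000)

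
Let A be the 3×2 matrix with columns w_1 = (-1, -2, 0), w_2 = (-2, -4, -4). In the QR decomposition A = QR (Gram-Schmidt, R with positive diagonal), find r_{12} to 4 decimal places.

q_1 = w_1/‖w_1‖ = (-1, -2, 0)/2.2361 = (-0.4472, -0.8944, 0.0000).
r_{12} = q_1·w_2 = 4.4721.

r_{12} = 4.4721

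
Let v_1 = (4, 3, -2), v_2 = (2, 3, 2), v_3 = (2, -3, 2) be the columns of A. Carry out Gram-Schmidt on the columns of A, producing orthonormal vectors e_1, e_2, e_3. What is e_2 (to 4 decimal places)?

e_1 = v_1/‖v_1‖ = (4, 3, -2)/5.3852 = (0.7428, 0.5571, -0.3714).
r_{12} = e_1·v_2 = 2.4140.
u_2 = v_2 − 2.4140·e_1 = (0.2069, 1.6552, 2.8966).
‖u_2‖ = 3.3425, so e_2 = (0.0619, 0.4952, 0.8666).

e_2 = (0.0619, 0.4952, 0.8666)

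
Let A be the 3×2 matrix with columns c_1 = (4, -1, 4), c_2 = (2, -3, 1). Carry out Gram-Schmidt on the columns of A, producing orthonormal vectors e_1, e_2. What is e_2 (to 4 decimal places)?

e_2 = (0.0678, -0.9498, -0.3053)

e_1 = c_1/‖c_1‖ = (4, -1, 4)/5.7446 = (0.6963, -0.1741, 0.6963).
r_{12} = e_1·c_2 = 2.6112.
u_2 = c_2 − 2.6112·e_1 = (0.1818, -2.5455, -0.8182).
‖u_2‖ = 2.6799, so e_2 = (0.0678, -0.9498, -0.3053).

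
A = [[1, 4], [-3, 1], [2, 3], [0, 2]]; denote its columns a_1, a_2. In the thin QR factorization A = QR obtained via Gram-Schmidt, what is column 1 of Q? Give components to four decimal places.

a_1 = (1, -3, 2, 0); ‖a_1‖ = 3.7417, so e_1 = (0.2673, -0.8018, 0.5345, 0.0000).

e_1 = (0.2673, -0.8018, 0.5345, 0.0000)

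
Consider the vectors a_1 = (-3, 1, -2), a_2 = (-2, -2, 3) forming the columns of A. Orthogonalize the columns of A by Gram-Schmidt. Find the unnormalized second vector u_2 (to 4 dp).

a_1 = (-3, 1, -2); ‖a_1‖ = 3.7417, so q_1 = (-0.8018, 0.2673, -0.5345).
q_1·a_2 = (-0.8018)·(-2) + 0.2673·(-2) + (-0.5345)·3 = -0.5345.
u_2 = a_2 + 0.5345·q_1 = (-2.4286, -1.8571, 2.7143).

u_2 = (-2.4286, -1.8571, 2.7143)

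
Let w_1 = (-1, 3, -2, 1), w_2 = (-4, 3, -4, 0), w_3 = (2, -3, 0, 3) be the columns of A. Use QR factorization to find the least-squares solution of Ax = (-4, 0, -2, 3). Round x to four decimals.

w_1 = (-1, 3, -2, 1); ‖w_1‖ = 3.8730, so e_1 = (-0.2582, 0.7746, -0.5164, 0.2582).
e_1·w_2 = (-0.2582)·(-4) + 0.7746·3 + (-0.5164)·(-4) + 0.2582·0 = 5.4222.
u_2 = w_2 − 5.4222·e_1 = (-2.6000, -1.2000, -1.2000, -1.4000).
‖u_2‖ = 3.4059, so e_2 = (-0.7634, -0.3523, -0.3523, -0.4111).
e_1·w_3 = (-0.2582)·2 + 0.7746·(-3) + (-0.5164)·0 + 0.2582·3 = -2.0656; e_2·w_3 = (-0.7634)·2 + (-0.3523)·(-3) + (-0.3523)·0 + (-0.4111)·3 = -1.7029.
u_3 = w_3 + 2.0656·e_1 + 1.7029·e_2 = (0.1667, -2.0000, -1.6667, 2.8333).
‖u_3‖ = 3.8514, so e_3 = (0.0433, -0.5193, -0.4327, 0.7357).
Qᵀb = (2.8402, 2.5250, 2.8994).
Back-substitute: x_3 = 2.8994/3.8514 = 0.7528.
x_2 = (2.5250 + 1.7029·0.7528)/3.4059 = 1.1178.
x_1 = (2.8402 − 5.4222·1.1178 + 2.0656·0.7528)/3.8730 = -0.4301.

x = (-0.4301, 1.1178, 0.7528)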